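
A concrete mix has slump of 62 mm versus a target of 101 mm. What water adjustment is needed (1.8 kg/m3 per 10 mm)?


Difference = 101 - 62 = 39 mm
Water adjustment = 39 * 1.8 / 10 = 7.0 kg/m3

7.0


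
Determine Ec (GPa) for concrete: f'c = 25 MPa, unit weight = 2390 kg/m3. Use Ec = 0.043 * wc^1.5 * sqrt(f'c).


Ec = 0.043 * 2390^1.5 * sqrt(25) / 1000
= 25.12 GPa

25.12


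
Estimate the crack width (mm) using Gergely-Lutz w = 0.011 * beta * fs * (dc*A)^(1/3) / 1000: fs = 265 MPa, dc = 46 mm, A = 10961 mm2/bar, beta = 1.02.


w = 0.011 * beta * fs * (dc * A)^(1/3) / 1000
= 0.011 * 1.02 * 265 * (46 * 10961)^(1/3) / 1000
= 0.237 mm

0.237


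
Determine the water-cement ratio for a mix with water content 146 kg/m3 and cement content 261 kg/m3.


w/c = water / cement
w/c = 146 / 261 = 0.559

0.559


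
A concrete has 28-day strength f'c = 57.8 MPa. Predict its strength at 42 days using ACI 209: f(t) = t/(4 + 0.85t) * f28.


f(42) = 42 / (4 + 0.85 * 42) * 57.8
= 42 / 39.7 * 57.8
= 61.15 MPa

61.15


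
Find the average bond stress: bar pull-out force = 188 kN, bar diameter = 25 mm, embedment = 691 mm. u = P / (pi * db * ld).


u = P / (pi * db * ld)
= 188 * 1000 / (pi * 25 * 691)
= 3.464 MPa

3.464


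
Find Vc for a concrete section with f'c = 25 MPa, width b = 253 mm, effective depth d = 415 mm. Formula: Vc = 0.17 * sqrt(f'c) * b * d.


Vc = 0.17 * sqrt(25) * 253 * 415 / 1000
= 89.25 kN

89.25


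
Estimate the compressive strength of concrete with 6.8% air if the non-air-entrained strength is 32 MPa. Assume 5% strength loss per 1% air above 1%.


Strength loss = (6.8 - 1) * 5 = 29.0%
f'c = 32 * (1 - 29.0/100)
= 22.72 MPa

22.72


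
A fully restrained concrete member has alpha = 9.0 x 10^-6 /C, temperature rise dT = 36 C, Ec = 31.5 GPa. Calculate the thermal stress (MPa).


sigma = alpha * dT * Ec
= 9.0e-6 * 36 * 31.5 * 1000
= 10.206 MPa

10.206


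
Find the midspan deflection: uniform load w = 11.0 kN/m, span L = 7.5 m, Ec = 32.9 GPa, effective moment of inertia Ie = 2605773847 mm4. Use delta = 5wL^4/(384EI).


Convert: L = 7.5 m = 7500 mm, Ec = 32.9 GPa = 32900 MPa
delta = 5 * 11.0 * 7500^4 / (384 * 32900 * 2605773847)
= 5.29 mm

5.29


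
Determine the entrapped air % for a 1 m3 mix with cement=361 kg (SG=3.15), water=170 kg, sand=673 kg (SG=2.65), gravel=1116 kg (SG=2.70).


Vol cement = 361 / (3.15 * 1000) = 0.114603 m3
Vol water = 170 / 1000 = 0.17 m3
Vol sand = 673 / (2.65 * 1000) = 0.253962 m3
Vol gravel = 1116 / (2.70 * 1000) = 0.413333 m3
Total solid + water volume = 0.951899 m3
Air = (1 - 0.951899) * 100 = 4.81%

4.81


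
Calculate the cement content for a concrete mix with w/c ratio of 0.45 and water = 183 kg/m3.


Cement = water / (w/c)
= 183 / 0.45
= 406.7 kg/m3

406.7


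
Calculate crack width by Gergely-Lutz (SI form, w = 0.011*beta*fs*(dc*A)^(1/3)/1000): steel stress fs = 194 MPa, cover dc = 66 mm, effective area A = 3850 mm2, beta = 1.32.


w = 0.011 * beta * fs * (dc * A)^(1/3) / 1000
= 0.011 * 1.32 * 194 * (66 * 3850)^(1/3) / 1000
= 0.178 mm

0.178


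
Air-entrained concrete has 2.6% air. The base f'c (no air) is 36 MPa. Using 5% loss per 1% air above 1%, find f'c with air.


Strength loss = (2.6 - 1) * 5 = 8.0%
f'c = 36 * (1 - 8.0/100)
= 33.12 MPa

33.12


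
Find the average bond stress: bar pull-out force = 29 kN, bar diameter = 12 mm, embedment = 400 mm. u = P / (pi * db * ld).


u = P / (pi * db * ld)
= 29 * 1000 / (pi * 12 * 400)
= 1.923 MPa

1.923


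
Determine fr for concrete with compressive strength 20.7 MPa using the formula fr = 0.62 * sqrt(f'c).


fr = 0.62 * sqrt(20.7)
= 2.821 MPa

2.821


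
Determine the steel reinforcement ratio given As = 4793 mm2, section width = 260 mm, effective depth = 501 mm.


rho = As / (b * d)
= 4793 / (260 * 501)
= 0.0368

0.0368


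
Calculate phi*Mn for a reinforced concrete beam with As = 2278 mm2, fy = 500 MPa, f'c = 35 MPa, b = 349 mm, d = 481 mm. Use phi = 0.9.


a = As * fy / (0.85 * f'c * b)
= 2278 * 500 / (0.85 * 35 * 349)
= 109.7012 mm
Mn = As * fy * (d - a/2) / 10^6
= 485.3842 kN-m
phi*Mn = 0.9 * 485.3842 = 436.85 kN-m

436.85


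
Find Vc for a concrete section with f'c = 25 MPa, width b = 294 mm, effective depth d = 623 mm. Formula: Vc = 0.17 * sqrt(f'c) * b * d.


Vc = 0.17 * sqrt(25) * 294 * 623 / 1000
= 155.69 kN

155.69


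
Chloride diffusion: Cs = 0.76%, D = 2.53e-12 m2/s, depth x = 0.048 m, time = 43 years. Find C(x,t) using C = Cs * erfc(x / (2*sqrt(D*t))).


t_seconds = 43 * 365.25 * 24 * 3600 = 1356976800.0 s
arg = 0.048 / (2 * sqrt(2.53e-12 * 1356976800.0))
= 0.4096
erfc(0.4096) = 0.5624
C = 0.76 * 0.5624 = 0.4274%

0.4274


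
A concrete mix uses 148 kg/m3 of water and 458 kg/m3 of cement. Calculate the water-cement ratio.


w/c = water / cement
w/c = 148 / 458 = 0.323

0.323


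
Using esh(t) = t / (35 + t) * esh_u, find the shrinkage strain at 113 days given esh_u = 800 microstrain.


esh(113) = 113 / (35 + 113) * 800
= 113 / 148 * 800
= 610.8 microstrain

610.8


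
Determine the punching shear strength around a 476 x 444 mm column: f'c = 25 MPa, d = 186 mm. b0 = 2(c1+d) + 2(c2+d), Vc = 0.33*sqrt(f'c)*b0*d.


b0 = 2*(476 + 186) + 2*(444 + 186) = 2584 mm
Vc = 0.33 * sqrt(25) * 2584 * 186 / 1000
= 793.03 kN

793.03


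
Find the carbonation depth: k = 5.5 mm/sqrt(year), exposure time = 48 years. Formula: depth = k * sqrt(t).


depth = k * sqrt(t)
= 5.5 * sqrt(48)
= 38.11 mm

38.11


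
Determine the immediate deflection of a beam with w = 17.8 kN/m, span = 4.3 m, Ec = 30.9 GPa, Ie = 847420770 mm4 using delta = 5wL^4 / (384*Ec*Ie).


Convert: L = 4.3 m = 4300 mm, Ec = 30.9 GPa = 30900 MPa
delta = 5 * 17.8 * 4300^4 / (384 * 30900 * 847420770)
= 3.03 mm

3.03


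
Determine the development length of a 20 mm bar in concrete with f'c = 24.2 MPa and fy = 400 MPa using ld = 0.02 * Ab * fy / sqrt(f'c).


Ab = pi * 20^2 / 4 = 314.159 mm2
ld = 0.02 * 314.159 * 400 / sqrt(24.2)
= 510.9 mm

510.9


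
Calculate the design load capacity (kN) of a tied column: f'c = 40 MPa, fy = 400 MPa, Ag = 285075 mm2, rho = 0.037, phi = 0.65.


Ast = rho * Ag = 0.037 * 285075 = 10547.775 mm2
phi*Pn = 0.65 * 0.80 * (0.85 * 40 * (285075 - 10547.775) + 400 * 10547.775) / 1000
= 7047.58 kN

7047.58


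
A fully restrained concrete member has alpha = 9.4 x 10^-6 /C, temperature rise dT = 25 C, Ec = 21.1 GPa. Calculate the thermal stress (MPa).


sigma = alpha * dT * Ec
= 9.4e-6 * 25 * 21.1 * 1000
= 4.958 MPa

4.958


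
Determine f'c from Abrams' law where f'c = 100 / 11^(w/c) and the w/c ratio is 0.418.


f'c = 100 / 11^0.418
= 100 / 2.725
= 36.7 MPa

36.7


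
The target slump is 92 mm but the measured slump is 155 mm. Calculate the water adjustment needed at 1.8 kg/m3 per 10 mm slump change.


Difference = 92 - 155 = -63 mm
Water adjustment = -63 * 1.8 / 10 = -11.3 kg/m3

-11.3


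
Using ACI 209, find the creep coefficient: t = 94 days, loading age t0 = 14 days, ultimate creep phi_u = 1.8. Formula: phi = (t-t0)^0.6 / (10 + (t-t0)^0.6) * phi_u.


dt = 94 - 14 = 80
phi = 80^0.6 / (10 + 80^0.6) * 1.8
= 1.046

1.046


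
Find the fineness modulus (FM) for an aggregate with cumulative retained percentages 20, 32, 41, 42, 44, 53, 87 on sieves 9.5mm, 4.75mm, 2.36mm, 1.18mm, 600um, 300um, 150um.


FM = sum(cumulative % retained) / 100
= 319 / 100
= 3.19

3.19


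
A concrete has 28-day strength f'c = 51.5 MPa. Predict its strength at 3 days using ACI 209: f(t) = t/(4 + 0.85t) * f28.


f(3) = 3 / (4 + 0.85 * 3) * 51.5
= 3 / 6.55 * 51.5
= 23.59 MPa

23.59


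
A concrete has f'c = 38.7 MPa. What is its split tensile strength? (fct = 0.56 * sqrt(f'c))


fct = 0.56 * sqrt(38.7)
= 0.56 * 6.221
= 3.484 MPa

3.484


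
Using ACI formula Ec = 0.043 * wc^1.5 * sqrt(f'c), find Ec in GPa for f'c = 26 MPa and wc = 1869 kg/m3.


Ec = 0.043 * 1869^1.5 * sqrt(26) / 1000
= 17.72 GPa

17.72


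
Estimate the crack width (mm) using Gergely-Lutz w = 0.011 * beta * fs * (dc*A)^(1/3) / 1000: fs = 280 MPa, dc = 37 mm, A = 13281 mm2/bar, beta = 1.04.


w = 0.011 * beta * fs * (dc * A)^(1/3) / 1000
= 0.011 * 1.04 * 280 * (37 * 13281)^(1/3) / 1000
= 0.253 mm

0.253


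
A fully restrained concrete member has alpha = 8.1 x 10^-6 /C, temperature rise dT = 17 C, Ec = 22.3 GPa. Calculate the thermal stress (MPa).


sigma = alpha * dT * Ec
= 8.1e-6 * 17 * 22.3 * 1000
= 3.071 MPa

3.071


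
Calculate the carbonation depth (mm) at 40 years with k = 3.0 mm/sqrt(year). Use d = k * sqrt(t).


depth = k * sqrt(t)
= 3.0 * sqrt(40)
= 18.97 mm

18.97


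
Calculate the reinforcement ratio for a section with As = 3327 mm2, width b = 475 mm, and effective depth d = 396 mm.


rho = As / (b * d)
= 3327 / (475 * 396)
= 0.0177

0.0177


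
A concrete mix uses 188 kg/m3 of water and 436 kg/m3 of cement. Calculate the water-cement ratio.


w/c = water / cement
w/c = 188 / 436 = 0.431

0.431


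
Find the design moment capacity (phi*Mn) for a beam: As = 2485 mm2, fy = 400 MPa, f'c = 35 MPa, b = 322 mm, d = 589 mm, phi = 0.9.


a = As * fy / (0.85 * f'c * b)
= 2485 * 400 / (0.85 * 35 * 322)
= 103.7632 mm
Mn = As * fy * (d - a/2) / 10^6
= 533.8957 kN-m
phi*Mn = 0.9 * 533.8957 = 480.51 kN-m

480.51


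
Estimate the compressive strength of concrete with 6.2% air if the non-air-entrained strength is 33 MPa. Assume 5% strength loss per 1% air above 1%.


Strength loss = (6.2 - 1) * 5 = 26.0%
f'c = 33 * (1 - 26.0/100)
= 24.42 MPa

24.42


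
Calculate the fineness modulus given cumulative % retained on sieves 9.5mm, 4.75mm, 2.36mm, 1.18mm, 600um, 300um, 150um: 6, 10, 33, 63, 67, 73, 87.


FM = sum(cumulative % retained) / 100
= 339 / 100
= 3.39

3.39


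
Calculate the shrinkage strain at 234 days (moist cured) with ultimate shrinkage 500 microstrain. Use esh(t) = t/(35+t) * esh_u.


esh(234) = 234 / (35 + 234) * 500
= 234 / 269 * 500
= 434.9 microstrain

434.9


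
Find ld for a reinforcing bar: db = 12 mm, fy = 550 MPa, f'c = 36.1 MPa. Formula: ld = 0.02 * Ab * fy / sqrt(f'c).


Ab = pi * 12^2 / 4 = 113.097 mm2
ld = 0.02 * 113.097 * 550 / sqrt(36.1)
= 207.1 mm

207.1


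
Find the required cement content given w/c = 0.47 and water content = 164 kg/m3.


Cement = water / (w/c)
= 164 / 0.47
= 348.9 kg/m3

348.9


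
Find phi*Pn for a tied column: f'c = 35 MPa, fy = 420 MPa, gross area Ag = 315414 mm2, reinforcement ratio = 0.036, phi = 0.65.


Ast = rho * Ag = 0.036 * 315414 = 11354.904 mm2
phi*Pn = 0.65 * 0.80 * (0.85 * 35 * (315414 - 11354.904) + 420 * 11354.904) / 1000
= 7183.71 kN

7183.71


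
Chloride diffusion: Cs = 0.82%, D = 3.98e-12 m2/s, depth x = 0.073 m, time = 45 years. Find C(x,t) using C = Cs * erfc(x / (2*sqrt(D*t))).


t_seconds = 45 * 365.25 * 24 * 3600 = 1420092000.0 s
arg = 0.073 / (2 * sqrt(3.98e-12 * 1420092000.0))
= 0.4855
erfc(0.4855) = 0.4923
C = 0.82 * 0.4923 = 0.4037%

0.4037


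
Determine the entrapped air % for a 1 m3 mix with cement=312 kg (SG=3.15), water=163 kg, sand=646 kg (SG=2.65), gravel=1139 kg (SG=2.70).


Vol cement = 312 / (3.15 * 1000) = 0.099048 m3
Vol water = 163 / 1000 = 0.163 m3
Vol sand = 646 / (2.65 * 1000) = 0.243774 m3
Vol gravel = 1139 / (2.70 * 1000) = 0.421852 m3
Total solid + water volume = 0.927673 m3
Air = (1 - 0.927673) * 100 = 7.23%

7.23


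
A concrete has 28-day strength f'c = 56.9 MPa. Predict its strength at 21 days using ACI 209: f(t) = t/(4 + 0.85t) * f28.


f(21) = 21 / (4 + 0.85 * 21) * 56.9
= 21 / 21.85 * 56.9
= 54.69 MPa

54.69


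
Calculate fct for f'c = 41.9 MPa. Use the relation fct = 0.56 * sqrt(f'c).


fct = 0.56 * sqrt(41.9)
= 0.56 * 6.473
= 3.625 MPa

3.625


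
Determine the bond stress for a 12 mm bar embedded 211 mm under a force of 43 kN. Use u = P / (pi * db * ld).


u = P / (pi * db * ld)
= 43 * 1000 / (pi * 12 * 211)
= 5.406 MPa

5.406


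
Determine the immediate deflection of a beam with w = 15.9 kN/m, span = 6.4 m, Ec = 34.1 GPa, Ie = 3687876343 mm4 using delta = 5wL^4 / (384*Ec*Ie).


Convert: L = 6.4 m = 6400 mm, Ec = 34.1 GPa = 34100 MPa
delta = 5 * 15.9 * 6400^4 / (384 * 34100 * 3687876343)
= 2.76 mm

2.76


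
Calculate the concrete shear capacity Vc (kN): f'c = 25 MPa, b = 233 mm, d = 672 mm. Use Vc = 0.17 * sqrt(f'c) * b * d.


Vc = 0.17 * sqrt(25) * 233 * 672 / 1000
= 133.09 kN

133.09


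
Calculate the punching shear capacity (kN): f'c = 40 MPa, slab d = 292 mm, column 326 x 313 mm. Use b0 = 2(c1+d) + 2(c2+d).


b0 = 2*(326 + 292) + 2*(313 + 292) = 2446 mm
Vc = 0.33 * sqrt(40) * 2446 * 292 / 1000
= 1490.68 kN

1490.68


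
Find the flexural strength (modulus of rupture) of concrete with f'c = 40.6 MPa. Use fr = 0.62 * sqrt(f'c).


fr = 0.62 * sqrt(40.6)
= 3.951 MPa

3.951


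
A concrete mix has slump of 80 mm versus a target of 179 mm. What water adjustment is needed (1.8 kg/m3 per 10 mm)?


Difference = 179 - 80 = 99 mm
Water adjustment = 99 * 1.8 / 10 = 17.8 kg/m3

17.8


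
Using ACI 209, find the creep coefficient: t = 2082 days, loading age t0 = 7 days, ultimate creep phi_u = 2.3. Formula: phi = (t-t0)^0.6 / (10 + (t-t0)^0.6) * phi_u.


dt = 2082 - 7 = 2075
phi = 2075^0.6 / (10 + 2075^0.6) * 2.3
= 2.087

2.087


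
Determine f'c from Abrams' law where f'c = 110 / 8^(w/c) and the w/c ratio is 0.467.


f'c = 110 / 8^0.467
= 110 / 2.641
= 41.65 MPa

41.65


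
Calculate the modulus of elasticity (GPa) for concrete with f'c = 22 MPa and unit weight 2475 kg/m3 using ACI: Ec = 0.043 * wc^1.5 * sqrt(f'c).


Ec = 0.043 * 2475^1.5 * sqrt(22) / 1000
= 24.83 GPa

24.83


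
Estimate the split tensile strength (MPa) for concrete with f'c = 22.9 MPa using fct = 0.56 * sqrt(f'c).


fct = 0.56 * sqrt(22.9)
= 0.56 * 4.785
= 2.68 MPa

2.68


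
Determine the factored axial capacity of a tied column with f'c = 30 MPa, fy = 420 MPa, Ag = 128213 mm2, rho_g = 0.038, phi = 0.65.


Ast = rho * Ag = 0.038 * 128213 = 4872.094 mm2
phi*Pn = 0.65 * 0.80 * (0.85 * 30 * (128213 - 4872.094) + 420 * 4872.094) / 1000
= 2699.57 kN

2699.57


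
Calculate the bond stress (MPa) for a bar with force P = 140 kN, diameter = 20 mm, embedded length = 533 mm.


u = P / (pi * db * ld)
= 140 * 1000 / (pi * 20 * 533)
= 4.18 MPa

4.18


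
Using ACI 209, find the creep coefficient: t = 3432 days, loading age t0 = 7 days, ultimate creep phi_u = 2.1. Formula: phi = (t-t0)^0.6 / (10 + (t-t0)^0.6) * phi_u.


dt = 3432 - 7 = 3425
phi = 3425^0.6 / (10 + 3425^0.6) * 2.1
= 1.952

1.952


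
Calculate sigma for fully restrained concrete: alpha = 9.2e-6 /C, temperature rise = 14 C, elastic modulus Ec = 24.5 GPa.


sigma = alpha * dT * Ec
= 9.2e-6 * 14 * 24.5 * 1000
= 3.156 MPa

3.156


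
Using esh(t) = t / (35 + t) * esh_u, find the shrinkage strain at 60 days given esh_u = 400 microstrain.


esh(60) = 60 / (35 + 60) * 400
= 60 / 95 * 400
= 252.6 microstrain

252.6


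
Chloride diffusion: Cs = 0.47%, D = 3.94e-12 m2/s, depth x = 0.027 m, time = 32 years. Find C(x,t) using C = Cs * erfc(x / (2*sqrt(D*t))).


t_seconds = 32 * 365.25 * 24 * 3600 = 1009843200.0 s
arg = 0.027 / (2 * sqrt(3.94e-12 * 1009843200.0))
= 0.214
erfc(0.214) = 0.7621
C = 0.47 * 0.7621 = 0.3582%

0.3582


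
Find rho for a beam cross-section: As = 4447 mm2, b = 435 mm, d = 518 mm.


rho = As / (b * d)
= 4447 / (435 * 518)
= 0.0197

0.0197


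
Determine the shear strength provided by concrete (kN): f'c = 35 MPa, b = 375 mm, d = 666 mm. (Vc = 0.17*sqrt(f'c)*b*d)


Vc = 0.17 * sqrt(35) * 375 * 666 / 1000
= 251.18 kN

251.18


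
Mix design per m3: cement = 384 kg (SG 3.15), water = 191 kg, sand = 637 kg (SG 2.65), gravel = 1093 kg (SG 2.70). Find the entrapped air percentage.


Vol cement = 384 / (3.15 * 1000) = 0.121905 m3
Vol water = 191 / 1000 = 0.191 m3
Vol sand = 637 / (2.65 * 1000) = 0.240377 m3
Vol gravel = 1093 / (2.70 * 1000) = 0.404815 m3
Total solid + water volume = 0.958097 m3
Air = (1 - 0.958097) * 100 = 4.19%

4.19


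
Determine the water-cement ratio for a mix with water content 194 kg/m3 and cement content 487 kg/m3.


w/c = water / cement
w/c = 194 / 487 = 0.398

0.398


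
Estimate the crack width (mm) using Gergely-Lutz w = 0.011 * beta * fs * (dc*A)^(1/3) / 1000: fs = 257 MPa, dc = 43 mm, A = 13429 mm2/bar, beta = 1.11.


w = 0.011 * beta * fs * (dc * A)^(1/3) / 1000
= 0.011 * 1.11 * 257 * (43 * 13429)^(1/3) / 1000
= 0.261 mm

0.261


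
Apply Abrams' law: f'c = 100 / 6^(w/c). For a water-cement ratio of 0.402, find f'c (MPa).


f'c = 100 / 6^0.402
= 100 / 2.055
= 48.66 MPa

48.66


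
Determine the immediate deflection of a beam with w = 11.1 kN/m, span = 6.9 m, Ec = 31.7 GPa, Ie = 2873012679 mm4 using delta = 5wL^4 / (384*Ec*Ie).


Convert: L = 6.9 m = 6900 mm, Ec = 31.7 GPa = 31700 MPa
delta = 5 * 11.1 * 6900^4 / (384 * 31700 * 2873012679)
= 3.6 mm

3.6


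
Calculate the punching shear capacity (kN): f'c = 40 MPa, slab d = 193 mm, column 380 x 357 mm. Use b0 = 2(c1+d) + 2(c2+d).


b0 = 2*(380 + 193) + 2*(357 + 193) = 2246 mm
Vc = 0.33 * sqrt(40) * 2246 * 193 / 1000
= 904.71 kN

904.71


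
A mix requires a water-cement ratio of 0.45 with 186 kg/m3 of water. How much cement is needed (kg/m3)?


Cement = water / (w/c)
= 186 / 0.45
= 413.3 kg/m3

413.3


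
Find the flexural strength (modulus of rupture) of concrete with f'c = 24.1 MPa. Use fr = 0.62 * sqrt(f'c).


fr = 0.62 * sqrt(24.1)
= 3.044 MPa

3.044


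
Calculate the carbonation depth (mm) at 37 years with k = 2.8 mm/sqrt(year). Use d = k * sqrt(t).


depth = k * sqrt(t)
= 2.8 * sqrt(37)
= 17.03 mm

17.03


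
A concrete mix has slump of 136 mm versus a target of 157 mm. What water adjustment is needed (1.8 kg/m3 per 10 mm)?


Difference = 157 - 136 = 21 mm
Water adjustment = 21 * 1.8 / 10 = 3.8 kg/m3

3.8


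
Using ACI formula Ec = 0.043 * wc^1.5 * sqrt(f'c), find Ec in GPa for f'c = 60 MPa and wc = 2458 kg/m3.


Ec = 0.043 * 2458^1.5 * sqrt(60) / 1000
= 40.59 GPa

40.59


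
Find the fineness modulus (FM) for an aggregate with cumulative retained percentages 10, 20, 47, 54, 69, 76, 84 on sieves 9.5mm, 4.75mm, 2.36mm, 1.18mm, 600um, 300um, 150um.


FM = sum(cumulative % retained) / 100
= 360 / 100
= 3.6

3.6


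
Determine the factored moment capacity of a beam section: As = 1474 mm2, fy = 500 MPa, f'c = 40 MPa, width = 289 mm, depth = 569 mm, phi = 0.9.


a = As * fy / (0.85 * f'c * b)
= 1474 * 500 / (0.85 * 40 * 289)
= 75.0051 mm
Mn = As * fy * (d - a/2) / 10^6
= 391.7136 kN-m
phi*Mn = 0.9 * 391.7136 = 352.54 kN-m

352.54


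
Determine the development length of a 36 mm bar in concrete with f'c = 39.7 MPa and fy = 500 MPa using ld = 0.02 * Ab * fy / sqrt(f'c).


Ab = pi * 36^2 / 4 = 1017.876 mm2
ld = 0.02 * 1017.876 * 500 / sqrt(39.7)
= 1615.5 mm

1615.5


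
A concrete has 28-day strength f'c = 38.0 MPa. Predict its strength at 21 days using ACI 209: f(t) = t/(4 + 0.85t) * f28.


f(21) = 21 / (4 + 0.85 * 21) * 38.0
= 21 / 21.85 * 38.0
= 36.52 MPa

36.52


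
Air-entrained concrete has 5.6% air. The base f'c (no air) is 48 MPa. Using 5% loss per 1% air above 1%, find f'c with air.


Strength loss = (5.6 - 1) * 5 = 23.0%
f'c = 48 * (1 - 23.0/100)
= 36.96 MPa

36.96


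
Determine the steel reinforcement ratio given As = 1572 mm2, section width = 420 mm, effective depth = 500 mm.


rho = As / (b * d)
= 1572 / (420 * 500)
= 0.0075

0.0075


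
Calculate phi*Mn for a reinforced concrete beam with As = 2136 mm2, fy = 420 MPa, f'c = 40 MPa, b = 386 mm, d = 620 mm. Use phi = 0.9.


a = As * fy / (0.85 * f'c * b)
= 2136 * 420 / (0.85 * 40 * 386)
= 68.3572 mm
Mn = As * fy * (d - a/2) / 10^6
= 525.5521 kN-m
phi*Mn = 0.9 * 525.5521 = 473.0 kN-m

473.0


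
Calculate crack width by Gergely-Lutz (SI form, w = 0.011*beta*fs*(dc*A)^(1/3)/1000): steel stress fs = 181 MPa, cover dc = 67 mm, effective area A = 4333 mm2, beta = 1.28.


w = 0.011 * beta * fs * (dc * A)^(1/3) / 1000
= 0.011 * 1.28 * 181 * (67 * 4333)^(1/3) / 1000
= 0.169 mm

0.169


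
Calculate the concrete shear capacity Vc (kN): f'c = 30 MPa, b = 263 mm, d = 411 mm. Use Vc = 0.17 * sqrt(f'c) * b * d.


Vc = 0.17 * sqrt(30) * 263 * 411 / 1000
= 100.65 kN

100.65


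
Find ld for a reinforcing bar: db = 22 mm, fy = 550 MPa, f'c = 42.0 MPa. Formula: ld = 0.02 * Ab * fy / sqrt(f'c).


Ab = pi * 22^2 / 4 = 380.133 mm2
ld = 0.02 * 380.133 * 550 / sqrt(42.0)
= 645.2 mm

645.2


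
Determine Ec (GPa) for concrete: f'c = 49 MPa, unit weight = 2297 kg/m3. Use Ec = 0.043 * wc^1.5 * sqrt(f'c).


Ec = 0.043 * 2297^1.5 * sqrt(49) / 1000
= 33.14 GPa

33.14


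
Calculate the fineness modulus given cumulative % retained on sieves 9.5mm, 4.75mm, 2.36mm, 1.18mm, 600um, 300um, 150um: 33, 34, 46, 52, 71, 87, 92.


FM = sum(cumulative % retained) / 100
= 415 / 100
= 4.15

4.15


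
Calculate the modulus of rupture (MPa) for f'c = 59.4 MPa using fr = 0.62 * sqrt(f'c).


fr = 0.62 * sqrt(59.4)
= 4.778 MPa

4.778


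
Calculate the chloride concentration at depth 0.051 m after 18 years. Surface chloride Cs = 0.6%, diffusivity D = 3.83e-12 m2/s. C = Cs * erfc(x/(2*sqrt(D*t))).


t_seconds = 18 * 365.25 * 24 * 3600 = 568036800.0 s
arg = 0.051 / (2 * sqrt(3.83e-12 * 568036800.0))
= 0.5467
erfc(0.5467) = 0.4394
C = 0.6 * 0.4394 = 0.2637%

0.2637


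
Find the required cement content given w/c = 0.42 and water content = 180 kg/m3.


Cement = water / (w/c)
= 180 / 0.42
= 428.6 kg/m3

428.6


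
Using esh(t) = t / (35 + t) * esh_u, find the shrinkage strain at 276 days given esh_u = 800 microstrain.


esh(276) = 276 / (35 + 276) * 800
= 276 / 311 * 800
= 710.0 microstrain

710.0


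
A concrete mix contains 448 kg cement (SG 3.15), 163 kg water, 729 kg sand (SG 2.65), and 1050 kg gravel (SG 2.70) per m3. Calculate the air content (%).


Vol cement = 448 / (3.15 * 1000) = 0.142222 m3
Vol water = 163 / 1000 = 0.163 m3
Vol sand = 729 / (2.65 * 1000) = 0.275094 m3
Vol gravel = 1050 / (2.70 * 1000) = 0.388889 m3
Total solid + water volume = 0.969205 m3
Air = (1 - 0.969205) * 100 = 3.08%

3.08


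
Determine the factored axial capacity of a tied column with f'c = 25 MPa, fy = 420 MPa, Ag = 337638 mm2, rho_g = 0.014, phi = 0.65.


Ast = rho * Ag = 0.014 * 337638 = 4726.932 mm2
phi*Pn = 0.65 * 0.80 * (0.85 * 25 * (337638 - 4726.932) + 420 * 4726.932) / 1000
= 4711.03 kN

4711.03


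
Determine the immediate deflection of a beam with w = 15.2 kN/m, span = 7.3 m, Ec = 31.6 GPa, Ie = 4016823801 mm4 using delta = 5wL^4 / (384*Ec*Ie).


Convert: L = 7.3 m = 7300 mm, Ec = 31.6 GPa = 31600 MPa
delta = 5 * 15.2 * 7300^4 / (384 * 31600 * 4016823801)
= 4.43 mm

4.43


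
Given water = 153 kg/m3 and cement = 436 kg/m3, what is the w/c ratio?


w/c = water / cement
w/c = 153 / 436 = 0.351

0.351


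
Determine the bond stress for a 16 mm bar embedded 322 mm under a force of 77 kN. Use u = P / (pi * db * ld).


u = P / (pi * db * ld)
= 77 * 1000 / (pi * 16 * 322)
= 4.757 MPa

4.757


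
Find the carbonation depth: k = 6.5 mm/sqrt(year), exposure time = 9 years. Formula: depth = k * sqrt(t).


depth = k * sqrt(t)
= 6.5 * sqrt(9)
= 19.5 mm

19.5


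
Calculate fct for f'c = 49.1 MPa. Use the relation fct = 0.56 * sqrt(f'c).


fct = 0.56 * sqrt(49.1)
= 0.56 * 7.007
= 3.924 MPa

3.924


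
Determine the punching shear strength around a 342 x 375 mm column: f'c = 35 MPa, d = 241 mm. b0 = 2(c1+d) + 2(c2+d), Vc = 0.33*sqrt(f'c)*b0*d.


b0 = 2*(342 + 241) + 2*(375 + 241) = 2398 mm
Vc = 0.33 * sqrt(35) * 2398 * 241 / 1000
= 1128.27 kN

1128.27


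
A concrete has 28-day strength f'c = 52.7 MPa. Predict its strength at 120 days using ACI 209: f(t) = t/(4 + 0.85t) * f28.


f(120) = 120 / (4 + 0.85 * 120) * 52.7
= 120 / 106.0 * 52.7
= 59.66 MPa

59.66


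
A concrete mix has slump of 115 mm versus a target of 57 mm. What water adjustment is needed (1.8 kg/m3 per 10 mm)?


Difference = 57 - 115 = -58 mm
Water adjustment = -58 * 1.8 / 10 = -10.4 kg/m3

-10.4


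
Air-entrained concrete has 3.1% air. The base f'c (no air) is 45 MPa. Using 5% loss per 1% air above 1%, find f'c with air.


Strength loss = (3.1 - 1) * 5 = 10.5%
f'c = 45 * (1 - 10.5/100)
= 40.27 MPa

40.27


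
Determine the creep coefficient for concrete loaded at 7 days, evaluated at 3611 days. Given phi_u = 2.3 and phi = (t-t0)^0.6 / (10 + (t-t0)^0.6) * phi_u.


dt = 3611 - 7 = 3604
phi = 3604^0.6 / (10 + 3604^0.6) * 2.3
= 2.143

2.143


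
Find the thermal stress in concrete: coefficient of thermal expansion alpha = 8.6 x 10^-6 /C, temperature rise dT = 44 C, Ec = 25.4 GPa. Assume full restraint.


sigma = alpha * dT * Ec
= 8.6e-6 * 44 * 25.4 * 1000
= 9.611 MPa

9.611


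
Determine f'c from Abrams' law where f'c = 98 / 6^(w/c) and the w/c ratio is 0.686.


f'c = 98 / 6^0.686
= 98 / 3.418
= 28.67 MPa

28.67


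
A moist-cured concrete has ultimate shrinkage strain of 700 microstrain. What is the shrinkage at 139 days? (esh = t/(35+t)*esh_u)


esh(139) = 139 / (35 + 139) * 700
= 139 / 174 * 700
= 559.2 microstrain

559.2


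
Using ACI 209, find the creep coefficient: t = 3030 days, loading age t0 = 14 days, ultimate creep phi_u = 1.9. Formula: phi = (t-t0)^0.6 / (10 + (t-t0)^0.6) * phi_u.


dt = 3030 - 14 = 3016
phi = 3016^0.6 / (10 + 3016^0.6) * 1.9
= 1.756

1.756


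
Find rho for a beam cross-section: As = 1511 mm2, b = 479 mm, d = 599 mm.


rho = As / (b * d)
= 1511 / (479 * 599)
= 0.0053

0.0053


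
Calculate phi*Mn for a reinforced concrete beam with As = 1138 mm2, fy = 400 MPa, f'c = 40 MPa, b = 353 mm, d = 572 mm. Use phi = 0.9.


a = As * fy / (0.85 * f'c * b)
= 1138 * 400 / (0.85 * 40 * 353)
= 37.927 mm
Mn = As * fy * (d - a/2) / 10^6
= 251.7422 kN-m
phi*Mn = 0.9 * 251.7422 = 226.57 kN-m

226.57


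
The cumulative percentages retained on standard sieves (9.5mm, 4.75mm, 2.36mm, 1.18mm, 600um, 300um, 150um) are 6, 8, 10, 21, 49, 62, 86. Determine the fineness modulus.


FM = sum(cumulative % retained) / 100
= 242 / 100
= 2.42

2.42


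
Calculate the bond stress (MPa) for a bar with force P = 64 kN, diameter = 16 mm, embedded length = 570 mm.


u = P / (pi * db * ld)
= 64 * 1000 / (pi * 16 * 570)
= 2.234 MPa

2.234


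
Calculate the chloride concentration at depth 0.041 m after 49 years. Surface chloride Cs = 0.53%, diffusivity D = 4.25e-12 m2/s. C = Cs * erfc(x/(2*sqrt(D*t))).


t_seconds = 49 * 365.25 * 24 * 3600 = 1546322400.0 s
arg = 0.041 / (2 * sqrt(4.25e-12 * 1546322400.0))
= 0.2529
erfc(0.2529) = 0.7206
C = 0.53 * 0.7206 = 0.3819%

0.3819


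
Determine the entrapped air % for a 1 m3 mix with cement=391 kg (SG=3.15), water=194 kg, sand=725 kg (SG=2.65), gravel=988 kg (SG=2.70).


Vol cement = 391 / (3.15 * 1000) = 0.124127 m3
Vol water = 194 / 1000 = 0.194 m3
Vol sand = 725 / (2.65 * 1000) = 0.273585 m3
Vol gravel = 988 / (2.70 * 1000) = 0.365926 m3
Total solid + water volume = 0.957638 m3
Air = (1 - 0.957638) * 100 = 4.24%

4.24


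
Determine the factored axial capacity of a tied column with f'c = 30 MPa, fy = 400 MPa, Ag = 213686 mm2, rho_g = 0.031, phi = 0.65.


Ast = rho * Ag = 0.031 * 213686 = 6624.266 mm2
phi*Pn = 0.65 * 0.80 * (0.85 * 30 * (213686 - 6624.266) + 400 * 6624.266) / 1000
= 4123.49 kN

4123.49


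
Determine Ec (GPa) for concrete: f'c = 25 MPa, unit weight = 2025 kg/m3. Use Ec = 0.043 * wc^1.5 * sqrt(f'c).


Ec = 0.043 * 2025^1.5 * sqrt(25) / 1000
= 19.59 GPa

19.59


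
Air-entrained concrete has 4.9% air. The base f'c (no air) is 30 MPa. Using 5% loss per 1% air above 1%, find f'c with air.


Strength loss = (4.9 - 1) * 5 = 19.5%
f'c = 30 * (1 - 19.5/100)
= 24.15 MPa

24.15


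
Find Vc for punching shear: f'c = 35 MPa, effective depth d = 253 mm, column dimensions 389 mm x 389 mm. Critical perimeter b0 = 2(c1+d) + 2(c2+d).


b0 = 2*(389 + 253) + 2*(389 + 253) = 2568 mm
Vc = 0.33 * sqrt(35) * 2568 * 253 / 1000
= 1268.42 kN

1268.42


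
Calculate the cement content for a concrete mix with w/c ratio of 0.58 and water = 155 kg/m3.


Cement = water / (w/c)
= 155 / 0.58
= 267.2 kg/m3

267.2


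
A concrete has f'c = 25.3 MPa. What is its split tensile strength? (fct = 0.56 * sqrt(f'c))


fct = 0.56 * sqrt(25.3)
= 0.56 * 5.03
= 2.817 MPa

2.817


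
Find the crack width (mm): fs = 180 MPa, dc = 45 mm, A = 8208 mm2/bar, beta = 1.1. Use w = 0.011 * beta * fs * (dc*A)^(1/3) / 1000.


w = 0.011 * beta * fs * (dc * A)^(1/3) / 1000
= 0.011 * 1.1 * 180 * (45 * 8208)^(1/3) / 1000
= 0.156 mm

0.156


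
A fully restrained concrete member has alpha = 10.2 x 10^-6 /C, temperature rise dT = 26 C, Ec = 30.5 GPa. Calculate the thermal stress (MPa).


sigma = alpha * dT * Ec
= 10.2e-6 * 26 * 30.5 * 1000
= 8.089 MPa

8.089


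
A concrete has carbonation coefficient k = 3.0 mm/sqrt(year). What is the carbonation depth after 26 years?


depth = k * sqrt(t)
= 3.0 * sqrt(26)
= 15.3 mm

15.3


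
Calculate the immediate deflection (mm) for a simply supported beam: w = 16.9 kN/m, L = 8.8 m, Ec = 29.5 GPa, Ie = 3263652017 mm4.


Convert: L = 8.8 m = 8800 mm, Ec = 29.5 GPa = 29500 MPa
delta = 5 * 16.9 * 8800^4 / (384 * 29500 * 3263652017)
= 13.71 mm

13.71


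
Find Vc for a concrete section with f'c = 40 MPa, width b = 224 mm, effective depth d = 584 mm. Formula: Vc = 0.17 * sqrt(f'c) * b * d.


Vc = 0.17 * sqrt(40) * 224 * 584 / 1000
= 140.65 kN

140.65


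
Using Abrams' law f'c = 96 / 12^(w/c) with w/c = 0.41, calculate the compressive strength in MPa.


f'c = 96 / 12^0.41
= 96 / 2.77
= 34.66 MPa

34.66


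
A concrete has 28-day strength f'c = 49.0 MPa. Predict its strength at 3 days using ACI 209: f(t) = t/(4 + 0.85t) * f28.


f(3) = 3 / (4 + 0.85 * 3) * 49.0
= 3 / 6.55 * 49.0
= 22.44 MPa

22.44


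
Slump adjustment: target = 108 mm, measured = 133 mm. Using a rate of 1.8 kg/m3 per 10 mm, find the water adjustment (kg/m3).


Difference = 108 - 133 = -25 mm
Water adjustment = -25 * 1.8 / 10 = -4.5 kg/m3

-4.5


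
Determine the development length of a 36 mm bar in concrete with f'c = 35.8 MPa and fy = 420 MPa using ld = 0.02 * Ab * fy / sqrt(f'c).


Ab = pi * 36^2 / 4 = 1017.876 mm2
ld = 0.02 * 1017.876 * 420 / sqrt(35.8)
= 1429.0 mm

1429.0


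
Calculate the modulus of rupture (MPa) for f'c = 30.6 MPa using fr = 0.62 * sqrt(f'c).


fr = 0.62 * sqrt(30.6)
= 3.43 MPa

3.43


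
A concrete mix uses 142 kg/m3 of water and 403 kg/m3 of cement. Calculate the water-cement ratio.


w/c = water / cement
w/c = 142 / 403 = 0.352

0.352


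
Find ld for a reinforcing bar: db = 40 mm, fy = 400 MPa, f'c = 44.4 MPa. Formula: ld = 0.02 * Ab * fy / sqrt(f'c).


Ab = pi * 40^2 / 4 = 1256.637 mm2
ld = 0.02 * 1256.637 * 400 / sqrt(44.4)
= 1508.7 mm

1508.7


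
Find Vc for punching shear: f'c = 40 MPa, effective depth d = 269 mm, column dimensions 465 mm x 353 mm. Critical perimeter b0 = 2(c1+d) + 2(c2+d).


b0 = 2*(465 + 269) + 2*(353 + 269) = 2712 mm
Vc = 0.33 * sqrt(40) * 2712 * 269 / 1000
= 1522.6 kN

1522.6


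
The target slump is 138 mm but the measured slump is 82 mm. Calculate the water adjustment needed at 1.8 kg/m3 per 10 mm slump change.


Difference = 138 - 82 = 56 mm
Water adjustment = 56 * 1.8 / 10 = 10.1 kg/m3

10.1


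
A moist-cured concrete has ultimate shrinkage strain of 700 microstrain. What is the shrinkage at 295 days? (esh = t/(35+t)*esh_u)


esh(295) = 295 / (35 + 295) * 700
= 295 / 330 * 700
= 625.8 microstrain

625.8


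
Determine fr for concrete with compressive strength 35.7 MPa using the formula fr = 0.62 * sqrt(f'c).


fr = 0.62 * sqrt(35.7)
= 3.704 MPa

3.704


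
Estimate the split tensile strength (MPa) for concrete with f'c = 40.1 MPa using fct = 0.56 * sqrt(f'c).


fct = 0.56 * sqrt(40.1)
= 0.56 * 6.332
= 3.546 MPa

3.546


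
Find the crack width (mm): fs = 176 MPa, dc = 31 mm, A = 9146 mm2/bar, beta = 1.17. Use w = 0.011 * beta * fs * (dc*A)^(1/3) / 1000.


w = 0.011 * beta * fs * (dc * A)^(1/3) / 1000
= 0.011 * 1.17 * 176 * (31 * 9146)^(1/3) / 1000
= 0.149 mm

0.149


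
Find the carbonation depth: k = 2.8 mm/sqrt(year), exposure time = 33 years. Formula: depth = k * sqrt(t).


depth = k * sqrt(t)
= 2.8 * sqrt(33)
= 16.08 mm

16.08


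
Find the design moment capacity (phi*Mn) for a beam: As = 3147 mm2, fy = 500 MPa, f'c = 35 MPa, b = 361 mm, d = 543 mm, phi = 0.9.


a = As * fy / (0.85 * f'c * b)
= 3147 * 500 / (0.85 * 35 * 361)
= 146.5118 mm
Mn = As * fy * (d - a/2) / 10^6
= 739.1423 kN-m
phi*Mn = 0.9 * 739.1423 = 665.23 kN-m

665.23


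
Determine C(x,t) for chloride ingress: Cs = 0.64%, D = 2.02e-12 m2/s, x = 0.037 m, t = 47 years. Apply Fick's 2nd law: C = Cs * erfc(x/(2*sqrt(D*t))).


t_seconds = 47 * 365.25 * 24 * 3600 = 1483207200.0 s
arg = 0.037 / (2 * sqrt(2.02e-12 * 1483207200.0))
= 0.338
erfc(0.338) = 0.6327
C = 0.64 * 0.6327 = 0.4049%

0.4049


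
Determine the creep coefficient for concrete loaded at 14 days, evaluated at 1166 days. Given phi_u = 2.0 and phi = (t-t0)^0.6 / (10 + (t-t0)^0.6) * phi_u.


dt = 1166 - 14 = 1152
phi = 1152^0.6 / (10 + 1152^0.6) * 2.0
= 1.746

1.746


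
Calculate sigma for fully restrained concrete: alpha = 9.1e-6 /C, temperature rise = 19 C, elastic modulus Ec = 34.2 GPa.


sigma = alpha * dT * Ec
= 9.1e-6 * 19 * 34.2 * 1000
= 5.913 MPa

5.913


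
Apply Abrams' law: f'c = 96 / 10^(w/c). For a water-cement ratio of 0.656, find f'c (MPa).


f'c = 96 / 10^0.656
= 96 / 4.529
= 21.2 MPa

21.2


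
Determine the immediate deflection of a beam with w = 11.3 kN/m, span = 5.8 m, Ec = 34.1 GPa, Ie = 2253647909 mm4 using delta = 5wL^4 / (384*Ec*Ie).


Convert: L = 5.8 m = 5800 mm, Ec = 34.1 GPa = 34100 MPa
delta = 5 * 11.3 * 5800^4 / (384 * 34100 * 2253647909)
= 2.17 mm

2.17


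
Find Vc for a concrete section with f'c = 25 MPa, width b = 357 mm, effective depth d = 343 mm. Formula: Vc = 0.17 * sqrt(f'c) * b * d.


Vc = 0.17 * sqrt(25) * 357 * 343 / 1000
= 104.08 kN

104.08


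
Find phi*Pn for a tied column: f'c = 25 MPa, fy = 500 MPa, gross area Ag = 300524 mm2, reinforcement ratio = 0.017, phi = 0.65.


Ast = rho * Ag = 0.017 * 300524 = 5108.908 mm2
phi*Pn = 0.65 * 0.80 * (0.85 * 25 * (300524 - 5108.908) + 500 * 5108.908) / 1000
= 4592.65 kN

4592.65


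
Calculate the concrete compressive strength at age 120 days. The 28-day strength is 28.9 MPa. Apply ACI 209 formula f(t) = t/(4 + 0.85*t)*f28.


f(120) = 120 / (4 + 0.85 * 120) * 28.9
= 120 / 106.0 * 28.9
= 32.72 MPa

32.72


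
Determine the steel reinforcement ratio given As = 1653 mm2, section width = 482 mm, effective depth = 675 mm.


rho = As / (b * d)
= 1653 / (482 * 675)
= 0.0051

0.0051


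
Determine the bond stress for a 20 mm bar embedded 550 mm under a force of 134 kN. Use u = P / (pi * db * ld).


u = P / (pi * db * ld)
= 134 * 1000 / (pi * 20 * 550)
= 3.878 MPa

3.878


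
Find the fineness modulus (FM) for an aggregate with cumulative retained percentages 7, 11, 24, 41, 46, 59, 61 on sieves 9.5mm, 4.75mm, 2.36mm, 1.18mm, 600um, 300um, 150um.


FM = sum(cumulative % retained) / 100
= 249 / 100
= 2.49

2.49


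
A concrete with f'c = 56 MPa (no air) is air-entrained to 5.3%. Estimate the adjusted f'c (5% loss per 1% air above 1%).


Strength loss = (5.3 - 1) * 5 = 21.5%
f'c = 56 * (1 - 21.5/100)
= 43.96 MPa

43.96


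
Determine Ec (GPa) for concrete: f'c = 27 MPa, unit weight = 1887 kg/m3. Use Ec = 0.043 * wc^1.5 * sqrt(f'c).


Ec = 0.043 * 1887^1.5 * sqrt(27) / 1000
= 18.32 GPa

18.32


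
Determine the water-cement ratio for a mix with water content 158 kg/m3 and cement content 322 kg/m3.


w/c = water / cement
w/c = 158 / 322 = 0.491

0.491


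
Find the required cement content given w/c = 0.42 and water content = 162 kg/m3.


Cement = water / (w/c)
= 162 / 0.42
= 385.7 kg/m3

385.7


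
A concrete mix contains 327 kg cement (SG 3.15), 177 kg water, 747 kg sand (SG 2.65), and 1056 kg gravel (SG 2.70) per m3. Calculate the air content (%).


Vol cement = 327 / (3.15 * 1000) = 0.10381 m3
Vol water = 177 / 1000 = 0.177 m3
Vol sand = 747 / (2.65 * 1000) = 0.281887 m3
Vol gravel = 1056 / (2.70 * 1000) = 0.391111 m3
Total solid + water volume = 0.953807 m3
Air = (1 - 0.953807) * 100 = 4.62%

4.62


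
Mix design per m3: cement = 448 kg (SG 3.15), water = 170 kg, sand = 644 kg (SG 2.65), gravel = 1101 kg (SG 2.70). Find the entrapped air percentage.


Vol cement = 448 / (3.15 * 1000) = 0.142222 m3
Vol water = 170 / 1000 = 0.17 m3
Vol sand = 644 / (2.65 * 1000) = 0.243019 m3
Vol gravel = 1101 / (2.70 * 1000) = 0.407778 m3
Total solid + water volume = 0.963019 m3
Air = (1 - 0.963019) * 100 = 3.7%

3.7


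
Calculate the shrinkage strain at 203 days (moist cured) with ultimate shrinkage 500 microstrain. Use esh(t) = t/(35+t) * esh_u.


esh(203) = 203 / (35 + 203) * 500
= 203 / 238 * 500
= 426.5 microstrain

426.5


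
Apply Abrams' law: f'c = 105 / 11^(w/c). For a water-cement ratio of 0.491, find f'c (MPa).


f'c = 105 / 11^0.491
= 105 / 3.246
= 32.35 MPa

32.35


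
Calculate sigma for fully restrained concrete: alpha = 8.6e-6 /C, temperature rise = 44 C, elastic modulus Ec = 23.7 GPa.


sigma = alpha * dT * Ec
= 8.6e-6 * 44 * 23.7 * 1000
= 8.968 MPa

8.968


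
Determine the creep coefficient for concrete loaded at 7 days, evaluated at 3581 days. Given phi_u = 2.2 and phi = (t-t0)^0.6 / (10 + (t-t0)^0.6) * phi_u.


dt = 3581 - 7 = 3574
phi = 3574^0.6 / (10 + 3574^0.6) * 2.2
= 2.049

2.049


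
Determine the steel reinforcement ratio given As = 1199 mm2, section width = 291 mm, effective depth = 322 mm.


rho = As / (b * d)
= 1199 / (291 * 322)
= 0.0128

0.0128


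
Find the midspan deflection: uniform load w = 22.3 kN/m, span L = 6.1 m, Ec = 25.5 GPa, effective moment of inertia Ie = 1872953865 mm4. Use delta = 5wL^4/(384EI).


Convert: L = 6.1 m = 6100 mm, Ec = 25.5 GPa = 25500 MPa
delta = 5 * 22.3 * 6100^4 / (384 * 25500 * 1872953865)
= 8.42 mm

8.42


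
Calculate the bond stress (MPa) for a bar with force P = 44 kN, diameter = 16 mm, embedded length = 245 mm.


u = P / (pi * db * ld)
= 44 * 1000 / (pi * 16 * 245)
= 3.573 MPa

3.573


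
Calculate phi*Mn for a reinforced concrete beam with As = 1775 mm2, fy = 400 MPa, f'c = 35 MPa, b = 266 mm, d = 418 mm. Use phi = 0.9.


a = As * fy / (0.85 * f'c * b)
= 1775 * 400 / (0.85 * 35 * 266)
= 89.7201 mm
Mn = As * fy * (d - a/2) / 10^6
= 264.9294 kN-m
phi*Mn = 0.9 * 264.9294 = 238.44 kN-m

238.44


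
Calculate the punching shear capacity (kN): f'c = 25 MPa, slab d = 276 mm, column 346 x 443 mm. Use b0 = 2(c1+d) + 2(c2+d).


b0 = 2*(346 + 276) + 2*(443 + 276) = 2682 mm
Vc = 0.33 * sqrt(25) * 2682 * 276 / 1000
= 1221.38 kN

1221.38


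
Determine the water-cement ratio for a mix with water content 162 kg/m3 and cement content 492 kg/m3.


w/c = water / cement
w/c = 162 / 492 = 0.329

0.329


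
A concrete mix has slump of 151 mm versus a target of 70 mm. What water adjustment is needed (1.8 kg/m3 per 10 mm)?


Difference = 70 - 151 = -81 mm
Water adjustment = -81 * 1.8 / 10 = -14.6 kg/m3

-14.6


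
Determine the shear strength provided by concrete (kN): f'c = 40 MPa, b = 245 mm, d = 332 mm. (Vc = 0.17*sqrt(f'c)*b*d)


Vc = 0.17 * sqrt(40) * 245 * 332 / 1000
= 87.45 kN

87.45


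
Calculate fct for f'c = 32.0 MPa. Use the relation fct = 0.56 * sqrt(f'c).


fct = 0.56 * sqrt(32.0)
= 0.56 * 5.657
= 3.168 MPa

3.168


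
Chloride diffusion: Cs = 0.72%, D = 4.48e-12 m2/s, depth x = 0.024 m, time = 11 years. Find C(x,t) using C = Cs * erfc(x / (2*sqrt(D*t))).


t_seconds = 11 * 365.25 * 24 * 3600 = 347133600.0 s
arg = 0.024 / (2 * sqrt(4.48e-12 * 347133600.0))
= 0.3043
erfc(0.3043) = 0.667
C = 0.72 * 0.667 = 0.4802%

0.4802
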